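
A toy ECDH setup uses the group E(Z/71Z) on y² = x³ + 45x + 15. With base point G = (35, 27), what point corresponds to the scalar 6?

Repeated addition: build up to 6G.
2G: tangent at (35, 27): λ = (3·35² + 45)/(2·27) ≡ 28/54. 54⁻¹ ≡ 25 (mod 71), so λ ≡ 28·25 ≡ 61.
  x = λ² - 35 - 35 = 3721 - 70 ≡ 30; y = λ·(35 - 30) - 27 ≡ 65. → (30, 65)
3G: (30, 65) + (35, 27). λ = (27 - 65)/(35 - 30) ≡ 33/5 mod 71. 5⁻¹ ≡ 57 (mod 71), so λ ≡ 35.
  x = λ² - 30 - 35 = 1225 - 65 ≡ 24; y = λ·(30 - 24) - 65 ≡ 3. → (24, 3)
4G: (24, 3) + (35, 27). λ = (27 - 3)/(35 - 24) ≡ 24/11 mod 71. 11⁻¹ ≡ 13 (mod 71) since 11·13 = 143 ≡ 1, so λ ≡ 28.
  x = λ² - 24 - 35 = 784 - 59 ≡ 15; y = λ·(24 - 15) - 3 ≡ 36. → (15, 36)
5G: (15, 36) + (35, 27). λ = (27 - 36)/(35 - 15) ≡ 62/20 mod 71. 20⁻¹ ≡ 32 (mod 71), so λ ≡ 67.
  x = λ² - 15 - 35 = 4489 - 50 ≡ 37; y = λ·(15 - 37) - 36 ≡ 52. → (37, 52)
6G: (37, 52) + (35, 27). λ = (27 - 52)/(35 - 37) ≡ 46/69 mod 71. 69⁻¹ ≡ 35 (mod 71), so λ ≡ 48.
  x = λ² - 37 - 35 = 2304 - 72 ≡ 31; y = λ·(37 - 31) - 52 ≡ 23. → (31, 23)

(31, 23)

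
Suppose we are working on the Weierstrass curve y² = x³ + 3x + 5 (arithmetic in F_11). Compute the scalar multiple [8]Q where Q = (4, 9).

Repeated addition: build up to 8Q.
2Q: tangent at (4, 9): λ = (3·4² + 3)/(2·9) ≡ 7/7. 7⁻¹ ≡ 8 (mod 11) since 7·8 = 56 ≡ 1, so λ ≡ 7·8 ≡ 1.
  x = λ² - 4 - 4 = 1 - 8 ≡ 4; y = λ·(4 - 4) - 9 ≡ 2. → (4, 2)
3Q: (4, 2) + (4, 9): same x and y₁ ≡ -y₂, so the sum is O.
4Q: O + (4, 9) = (4, 9) (identity).
5Q: tangent at (4, 9): λ = (3·4² + 3)/(2·9) ≡ 7/7. 7⁻¹ ≡ 8 (mod 11), so λ ≡ 7·8 ≡ 1.
  x = λ² - 4 - 4 = 1 - 8 ≡ 4; y = λ·(4 - 4) - 9 ≡ 2. → (4, 2)
6Q: (4, 2) + (4, 9): same x and y₁ ≡ -y₂, so the sum is O.
7Q: O + (4, 9) = (4, 9) (identity).
8Q: tangent at (4, 9): λ = (3·4² + 3)/(2·9) ≡ 7/7. 7⁻¹ ≡ 8 (mod 11), so λ ≡ 7·8 ≡ 1.
  x = λ² - 4 - 4 = 1 - 8 ≡ 4; y = λ·(4 - 4) - 9 ≡ 2. → (4, 2)

(4, 2)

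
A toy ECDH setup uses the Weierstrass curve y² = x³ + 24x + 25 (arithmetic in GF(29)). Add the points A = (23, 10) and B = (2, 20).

(11, 5)

(23, 10) + (2, 20). λ = (20 - 10)/(2 - 23) ≡ 10/8 mod 29. 8⁻¹ ≡ 11 (mod 29) since 8·11 = 88 ≡ 1, so λ ≡ 23.
  x = λ² - 23 - 2 = 529 - 25 ≡ 11; y = λ·(23 - 11) - 10 ≡ 5. → (11, 5)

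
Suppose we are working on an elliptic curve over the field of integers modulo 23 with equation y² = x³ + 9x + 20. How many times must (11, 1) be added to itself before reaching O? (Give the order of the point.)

11

2P: tangent at (11, 1): λ = (3·11² + 9)/(2·1) ≡ 4/2. 2⁻¹ ≡ 12 (mod 23), so λ ≡ 4·12 ≡ 2.
  x = λ² - 11 - 11 = 4 - 22 ≡ 5; y = λ·(11 - 5) - 1 ≡ 11. → (5, 11)
3P: (5, 11) + (11, 1). λ = (1 - 11)/(11 - 5) ≡ 13/6 mod 23. 6⁻¹ ≡ 4 (mod 23) since 6·4 = 24 ≡ 1, so λ ≡ 6.
  x = λ² - 5 - 11 = 36 - 16 ≡ 20; y = λ·(5 - 20) - 11 ≡ 14. → (20, 14)
4P: (20, 14) + (11, 1). λ = (1 - 14)/(11 - 20) ≡ 10/14 mod 23. 14⁻¹ ≡ 5 (mod 23), so λ ≡ 4.
  x = λ² - 20 - 11 = 16 - 31 ≡ 8; y = λ·(20 - 8) - 14 ≡ 11. → (8, 11)
5P: (8, 11) + (11, 1). λ = (1 - 11)/(11 - 8) ≡ 13/3 mod 23. 3⁻¹ ≡ 8 (mod 23) since 3·8 = 24 ≡ 1, so λ ≡ 12.
  x = λ² - 8 - 11 = 144 - 19 ≡ 10; y = λ·(8 - 10) - 11 ≡ 11. → (10, 11)
6P: (10, 11) + (11, 1). λ = (1 - 11)/(11 - 10) ≡ 13/1 mod 23. 1⁻¹ ≡ 1 (mod 23) since 1·1 = 1 ≡ 1, so λ ≡ 13.
  x = λ² - 10 - 11 = 169 - 21 ≡ 10; y = λ·(10 - 10) - 11 ≡ 12. → (10, 12)
7P: (10, 12) + (11, 1). λ = (1 - 12)/(11 - 10) ≡ 12/1 mod 23. 1⁻¹ ≡ 1 (mod 23), so λ ≡ 12.
  x = λ² - 10 - 11 = 144 - 21 ≡ 8; y = λ·(10 - 8) - 12 ≡ 12. → (8, 12)
8P: (8, 12) + (11, 1). λ = (1 - 12)/(11 - 8) ≡ 12/3 mod 23. 3⁻¹ ≡ 8 (mod 23) since 3·8 = 24 ≡ 1, so λ ≡ 4.
  x = λ² - 8 - 11 = 16 - 19 ≡ 20; y = λ·(8 - 20) - 12 ≡ 9. → (20, 9)
9P: (20, 9) + (11, 1). λ = (1 - 9)/(11 - 20) ≡ 15/14 mod 23. 14⁻¹ ≡ 5 (mod 23) since 14·5 = 70 ≡ 1, so λ ≡ 6.
  x = λ² - 20 - 11 = 36 - 31 ≡ 5; y = λ·(20 - 5) - 9 ≡ 12. → (5, 12)
10P: (5, 12) + (11, 1). λ = (1 - 12)/(11 - 5) ≡ 12/6 mod 23. 6⁻¹ ≡ 4 (mod 23), so λ ≡ 2.
  x = λ² - 5 - 11 = 4 - 16 ≡ 11; y = λ·(5 - 11) - 12 ≡ 22. → (11, 22)
11P: (11, 22) + (11, 1): same x and y₁ ≡ -y₂, so the sum is O.
11P = O, so the order is 11.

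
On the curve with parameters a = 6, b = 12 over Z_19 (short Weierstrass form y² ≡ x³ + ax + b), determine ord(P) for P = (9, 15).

2P: tangent at (9, 15): λ = (3·9² + 6)/(2·15) ≡ 2/11. 11⁻¹ ≡ 7 (mod 19) since 11·7 = 77 ≡ 1, so λ ≡ 2·7 ≡ 14.
  x = λ² - 9 - 9 = 196 - 18 ≡ 7; y = λ·(9 - 7) - 15 ≡ 13. → (7, 13)
3P: (7, 13) + (9, 15). λ = (15 - 13)/(9 - 7) ≡ 2/2 mod 19. 2⁻¹ ≡ 10 (mod 19) since 2·10 = 20 ≡ 1, so λ ≡ 1.
  x = λ² - 7 - 9 = 1 - 16 ≡ 4; y = λ·(7 - 4) - 13 ≡ 9. → (4, 9)
4P: (4, 9) + (9, 15). λ = (15 - 9)/(9 - 4) ≡ 6/5 mod 19. 5⁻¹ ≡ 4 (mod 19) since 5·4 = 20 ≡ 1, so λ ≡ 5.
  x = λ² - 4 - 9 = 25 - 13 ≡ 12; y = λ·(4 - 12) - 9 ≡ 8. → (12, 8)
5P: (12, 8) + (9, 15). λ = (15 - 8)/(9 - 12) ≡ 7/16 mod 19. 16⁻¹ ≡ 6 (mod 19), so λ ≡ 4.
  x = λ² - 12 - 9 = 16 - 21 ≡ 14; y = λ·(12 - 14) - 8 ≡ 3. → (14, 3)
6P: (14, 3) + (9, 15). λ = (15 - 3)/(9 - 14) ≡ 12/14 mod 19. 14⁻¹ ≡ 15 (mod 19), so λ ≡ 9.
  x = λ² - 14 - 9 = 81 - 23 ≡ 1; y = λ·(14 - 1) - 3 ≡ 0. → (1, 0)
7P: (1, 0) + (9, 15). λ = (15 - 0)/(9 - 1) ≡ 15/8 mod 19. 8⁻¹ ≡ 12 (mod 19), so λ ≡ 9.
  x = λ² - 1 - 9 = 81 - 10 ≡ 14; y = λ·(1 - 14) - 0 ≡ 16. → (14, 16)
8P: (14, 16) + (9, 15). λ = (15 - 16)/(9 - 14) ≡ 18/14 mod 19. 14⁻¹ ≡ 15 (mod 19) since 14·15 = 210 ≡ 1, so λ ≡ 4.
  x = λ² - 14 - 9 = 16 - 23 ≡ 12; y = λ·(14 - 12) - 16 ≡ 11. → (12, 11)
9P: (12, 11) + (9, 15). λ = (15 - 11)/(9 - 12) ≡ 4/16 mod 19. 16⁻¹ ≡ 6 (mod 19), so λ ≡ 5.
  x = λ² - 12 - 9 = 25 - 21 ≡ 4; y = λ·(12 - 4) - 11 ≡ 10. → (4, 10)
10P: (4, 10) + (9, 15). λ = (15 - 10)/(9 - 4) ≡ 5/5 mod 19. 5⁻¹ ≡ 4 (mod 19) since 5·4 = 20 ≡ 1, so λ ≡ 1.
  x = λ² - 4 - 9 = 1 - 13 ≡ 7; y = λ·(4 - 7) - 10 ≡ 6. → (7, 6)
11P: (7, 6) + (9, 15). λ = (15 - 6)/(9 - 7) ≡ 9/2 mod 19. 2⁻¹ ≡ 10 (mod 19), so λ ≡ 14.
  x = λ² - 7 - 9 = 196 - 16 ≡ 9; y = λ·(7 - 9) - 6 ≡ 4. → (9, 4)
12P: (9, 4) + (9, 15): same x and y₁ ≡ -y₂, so the sum is O.
12P = O, so the order is 12.

12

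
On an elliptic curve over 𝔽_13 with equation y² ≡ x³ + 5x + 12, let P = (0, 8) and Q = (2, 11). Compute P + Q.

(10, 3)

(0, 8) + (2, 11). λ = (11 - 8)/(2 - 0) ≡ 3/2 mod 13. 2⁻¹ ≡ 7 (mod 13), so λ ≡ 8.
  x = λ² - 0 - 2 = 64 - 2 ≡ 10; y = λ·(0 - 10) - 8 ≡ 3. → (10, 3)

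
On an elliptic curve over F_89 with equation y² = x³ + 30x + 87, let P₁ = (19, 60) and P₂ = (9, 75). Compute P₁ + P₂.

(41, 62)

(19, 60) + (9, 75). λ = (75 - 60)/(9 - 19) ≡ 15/79 mod 89. 79⁻¹ ≡ 80 (mod 89), so λ ≡ 43.
  x = λ² - 19 - 9 = 1849 - 28 ≡ 41; y = λ·(19 - 41) - 60 ≡ 62. → (41, 62)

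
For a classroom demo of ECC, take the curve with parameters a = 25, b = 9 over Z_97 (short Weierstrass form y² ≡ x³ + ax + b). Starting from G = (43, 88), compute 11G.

Double-and-add on 11 = (1011)₂. Start with G = (43, 88) for the leading 1-bit.
double: tangent at (43, 88): λ = (3·43² + 25)/(2·88) ≡ 43/79. 79⁻¹ ≡ 70 (mod 97), so λ ≡ 43·70 ≡ 3.
  x = λ² - 43 - 43 = 9 - 86 ≡ 20; y = λ·(43 - 20) - 88 ≡ 78. → (20, 78)
double: tangent at (20, 78): λ = (3·20² + 25)/(2·78) ≡ 61/59. 59⁻¹ ≡ 74 (mod 97), so λ ≡ 61·74 ≡ 52.
  x = λ² - 20 - 20 = 2704 - 40 ≡ 45; y = λ·(20 - 45) - 78 ≡ 77. → (45, 77)
add G: (45, 77) + (43, 88). λ = (88 - 77)/(43 - 45) ≡ 11/95 mod 97. 95⁻¹ ≡ 48 (mod 97), so λ ≡ 43.
  x = λ² - 45 - 43 = 1849 - 88 ≡ 15; y = λ·(45 - 15) - 77 ≡ 49. → (15, 49)
double: tangent at (15, 49): λ = (3·15² + 25)/(2·49) ≡ 21/1. 1⁻¹ ≡ 1 (mod 97) since 1·1 = 1 ≡ 1, so λ ≡ 21·1 ≡ 21.
  x = λ² - 15 - 15 = 441 - 30 ≡ 23; y = λ·(15 - 23) - 49 ≡ 74. → (23, 74)
add G: (23, 74) + (43, 88). λ = (88 - 74)/(43 - 23) ≡ 14/20 mod 97. 20⁻¹ ≡ 34 (mod 97), so λ ≡ 88.
  x = λ² - 23 - 43 = 7744 - 66 ≡ 15; y = λ·(23 - 15) - 74 ≡ 48. → (15, 48)

(15, 48)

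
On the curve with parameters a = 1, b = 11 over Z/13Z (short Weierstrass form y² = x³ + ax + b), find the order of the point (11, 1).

6

2P: tangent at (11, 1): λ = (3·11² + 1)/(2·1) ≡ 0/2. 2⁻¹ ≡ 7 (mod 13), so λ ≡ 0·7 ≡ 0.
  x = λ² - 11 - 11 = 0 - 22 ≡ 4; y = λ·(11 - 4) - 1 ≡ 12. → (4, 12)
3P: (4, 12) + (11, 1). λ = (1 - 12)/(11 - 4) ≡ 2/7 mod 13. 7⁻¹ ≡ 2 (mod 13) since 7·2 = 14 ≡ 1, so λ ≡ 4.
  x = λ² - 4 - 11 = 16 - 15 ≡ 1; y = λ·(4 - 1) - 12 ≡ 0. → (1, 0)
4P: (1, 0) + (11, 1). λ = (1 - 0)/(11 - 1) ≡ 1/10 mod 13. 10⁻¹ ≡ 4 (mod 13) since 10·4 = 40 ≡ 1, so λ ≡ 4.
  x = λ² - 1 - 11 = 16 - 12 ≡ 4; y = λ·(1 - 4) - 0 ≡ 1. → (4, 1)
5P: (4, 1) + (11, 1). λ = (1 - 1)/(11 - 4) ≡ 0/7 mod 13. 7⁻¹ ≡ 2 (mod 13) since 7·2 = 14 ≡ 1, so λ ≡ 0.
  x = λ² - 4 - 11 = 0 - 15 ≡ 11; y = λ·(4 - 11) - 1 ≡ 12. → (11, 12)
6P: (11, 12) + (11, 1): same x and y₁ ≡ -y₂, so the sum is 𝒪.
6P = 𝒪, so the order is 6.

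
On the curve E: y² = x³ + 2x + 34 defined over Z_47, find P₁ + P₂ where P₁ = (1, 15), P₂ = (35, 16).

(1, 15) + (35, 16). λ = (16 - 15)/(35 - 1) ≡ 1/34 mod 47. 34⁻¹ ≡ 18 (mod 47) since 34·18 = 612 ≡ 1, so λ ≡ 18.
  x = λ² - 1 - 35 = 324 - 36 ≡ 6; y = λ·(1 - 6) - 15 ≡ 36. → (6, 36)

(6, 36)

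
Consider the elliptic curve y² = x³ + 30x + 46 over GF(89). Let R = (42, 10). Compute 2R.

(69, 41)

tangent at (42, 10): λ = (3·42² + 30)/(2·10) ≡ 71/20. 20⁻¹ ≡ 49 (mod 89), so λ ≡ 71·49 ≡ 8.
  x = λ² - 42 - 42 = 64 - 84 ≡ 69; y = λ·(42 - 69) - 10 ≡ 41. → (69, 41)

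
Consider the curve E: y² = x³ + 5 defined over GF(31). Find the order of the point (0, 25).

3

2P: tangent at (0, 25): λ = (3·0² + 0)/(2·25) ≡ 0/19. 19⁻¹ ≡ 18 (mod 31), so λ ≡ 0·18 ≡ 0.
  x = λ² - 0 - 0 = 0 - 0 ≡ 0; y = λ·(0 - 0) - 25 ≡ 6. → (0, 6)
3P: (0, 6) + (0, 25): same x and y₁ ≡ -y₂, so the sum is ∞.
3P = ∞, so the order is 3.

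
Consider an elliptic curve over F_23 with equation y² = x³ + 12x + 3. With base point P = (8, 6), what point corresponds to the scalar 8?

(20, 3)

Repeated addition: build up to 8P.
2P: tangent at (8, 6): λ = (3·8² + 12)/(2·6) ≡ 20/12. 12⁻¹ ≡ 2 (mod 23) since 12·2 = 24 ≡ 1, so λ ≡ 20·2 ≡ 17.
  x = λ² - 8 - 8 = 289 - 16 ≡ 20; y = λ·(8 - 20) - 6 ≡ 20. → (20, 20)
3P: (20, 20) + (8, 6). λ = (6 - 20)/(8 - 20) ≡ 9/11 mod 23. 11⁻¹ ≡ 21 (mod 23), so λ ≡ 5.
  x = λ² - 20 - 8 = 25 - 28 ≡ 20; y = λ·(20 - 20) - 20 ≡ 3. → (20, 3)
4P: (20, 3) + (8, 6). λ = (6 - 3)/(8 - 20) ≡ 3/11 mod 23. 11⁻¹ ≡ 21 (mod 23), so λ ≡ 17.
  x = λ² - 20 - 8 = 289 - 28 ≡ 8; y = λ·(20 - 8) - 3 ≡ 17. → (8, 17)
5P: (8, 17) + (8, 6): same x and y₁ ≡ -y₂, so the sum is 𝒪.
6P: 𝒪 + (8, 6) = (8, 6) (identity).
7P: tangent at (8, 6): λ = (3·8² + 12)/(2·6) ≡ 20/12. 12⁻¹ ≡ 2 (mod 23) since 12·2 = 24 ≡ 1, so λ ≡ 20·2 ≡ 17.
  x = λ² - 8 - 8 = 289 - 16 ≡ 20; y = λ·(8 - 20) - 6 ≡ 20. → (20, 20)
8P: (20, 20) + (8, 6). λ = (6 - 20)/(8 - 20) ≡ 9/11 mod 23. 11⁻¹ ≡ 21 (mod 23), so λ ≡ 5.
  x = λ² - 20 - 8 = 25 - 28 ≡ 20; y = λ·(20 - 20) - 20 ≡ 3. → (20, 3)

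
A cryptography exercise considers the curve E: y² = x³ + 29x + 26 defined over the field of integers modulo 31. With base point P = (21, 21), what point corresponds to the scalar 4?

Double-and-add on 4 = (100)₂. Start with P = (21, 21) for the leading 1-bit.
double: tangent at (21, 21): λ = (3·21² + 29)/(2·21) ≡ 19/11. 11⁻¹ ≡ 17 (mod 31), so λ ≡ 19·17 ≡ 13.
  x = λ² - 21 - 21 = 169 - 42 ≡ 3; y = λ·(21 - 3) - 21 ≡ 27. → (3, 27)
double: tangent at (3, 27): λ = (3·3² + 29)/(2·27) ≡ 25/23. 23⁻¹ ≡ 27 (mod 31) since 23·27 = 621 ≡ 1, so λ ≡ 25·27 ≡ 24.
  x = λ² - 3 - 3 = 576 - 6 ≡ 12; y = λ·(3 - 12) - 27 ≡ 5. → (12, 5)

(12, 5)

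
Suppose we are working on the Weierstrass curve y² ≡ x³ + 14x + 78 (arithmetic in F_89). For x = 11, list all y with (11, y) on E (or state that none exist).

x³ + 14x + 78 = 1563 ≡ 50 (mod 89).
Square roots of 50 mod 89: 36 and 53 (since 36² = 1296 ≡ 50).

36, 53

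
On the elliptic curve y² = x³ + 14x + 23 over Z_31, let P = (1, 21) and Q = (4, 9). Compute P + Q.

(1, 21) + (4, 9). λ = (9 - 21)/(4 - 1) ≡ 19/3 mod 31. 3⁻¹ ≡ 21 (mod 31) since 3·21 = 63 ≡ 1, so λ ≡ 27.
  x = λ² - 1 - 4 = 729 - 5 ≡ 11; y = λ·(1 - 11) - 21 ≡ 19. → (11, 19)

(11, 19)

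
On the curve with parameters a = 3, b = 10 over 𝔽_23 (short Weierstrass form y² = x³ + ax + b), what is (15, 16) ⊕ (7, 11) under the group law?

(19, 16)

(15, 16) + (7, 11). λ = (11 - 16)/(7 - 15) ≡ 18/15 mod 23. 15⁻¹ ≡ 20 (mod 23), so λ ≡ 15.
  x = λ² - 15 - 7 = 225 - 22 ≡ 19; y = λ·(15 - 19) - 16 ≡ 16. → (19, 16)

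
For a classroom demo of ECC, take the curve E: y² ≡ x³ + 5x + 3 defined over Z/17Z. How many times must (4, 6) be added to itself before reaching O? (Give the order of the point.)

7

2P: tangent at (4, 6): λ = (3·4² + 5)/(2·6) ≡ 2/12. 12⁻¹ ≡ 10 (mod 17), so λ ≡ 2·10 ≡ 3.
  x = λ² - 4 - 4 = 9 - 8 ≡ 1; y = λ·(4 - 1) - 6 ≡ 3. → (1, 3)
3P: (1, 3) + (4, 6). λ = (6 - 3)/(4 - 1) ≡ 3/3 mod 17. 3⁻¹ ≡ 6 (mod 17) since 3·6 = 18 ≡ 1, so λ ≡ 1.
  x = λ² - 1 - 4 = 1 - 5 ≡ 13; y = λ·(1 - 13) - 3 ≡ 2. → (13, 2)
4P: (13, 2) + (4, 6). λ = (6 - 2)/(4 - 13) ≡ 4/8 mod 17. 8⁻¹ ≡ 15 (mod 17) since 8·15 = 120 ≡ 1, so λ ≡ 9.
  x = λ² - 13 - 4 = 81 - 17 ≡ 13; y = λ·(13 - 13) - 2 ≡ 15. → (13, 15)
5P: (13, 15) + (4, 6). λ = (6 - 15)/(4 - 13) ≡ 8/8 mod 17. 8⁻¹ ≡ 15 (mod 17) since 8·15 = 120 ≡ 1, so λ ≡ 1.
  x = λ² - 13 - 4 = 1 - 17 ≡ 1; y = λ·(13 - 1) - 15 ≡ 14. → (1, 14)
6P: (1, 14) + (4, 6). λ = (6 - 14)/(4 - 1) ≡ 9/3 mod 17. 3⁻¹ ≡ 6 (mod 17) since 3·6 = 18 ≡ 1, so λ ≡ 3.
  x = λ² - 1 - 4 = 9 - 5 ≡ 4; y = λ·(1 - 4) - 14 ≡ 11. → (4, 11)
7P: (4, 11) + (4, 6): same x and y₁ ≡ -y₂, so the sum is O.
7P = O, so the order is 7.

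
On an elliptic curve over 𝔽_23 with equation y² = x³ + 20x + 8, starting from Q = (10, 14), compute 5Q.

Repeated addition: build up to 5Q.
2Q: tangent at (10, 14): λ = (3·10² + 20)/(2·14) ≡ 21/5. 5⁻¹ ≡ 14 (mod 23) since 5·14 = 70 ≡ 1, so λ ≡ 21·14 ≡ 18.
  x = λ² - 10 - 10 = 324 - 20 ≡ 5; y = λ·(10 - 5) - 14 ≡ 7. → (5, 7)
3Q: (5, 7) + (10, 14). λ = (14 - 7)/(10 - 5) ≡ 7/5 mod 23. 5⁻¹ ≡ 14 (mod 23) since 5·14 = 70 ≡ 1, so λ ≡ 6.
  x = λ² - 5 - 10 = 36 - 15 ≡ 21; y = λ·(5 - 21) - 7 ≡ 12. → (21, 12)
4Q: (21, 12) + (10, 14). λ = (14 - 12)/(10 - 21) ≡ 2/12 mod 23. 12⁻¹ ≡ 2 (mod 23), so λ ≡ 4.
  x = λ² - 21 - 10 = 16 - 31 ≡ 8; y = λ·(21 - 8) - 12 ≡ 17. → (8, 17)
5Q: (8, 17) + (10, 14). λ = (14 - 17)/(10 - 8) ≡ 20/2 mod 23. 2⁻¹ ≡ 12 (mod 23), so λ ≡ 10.
  x = λ² - 8 - 10 = 100 - 18 ≡ 13; y = λ·(8 - 13) - 17 ≡ 2. → (13, 2)

(13, 2)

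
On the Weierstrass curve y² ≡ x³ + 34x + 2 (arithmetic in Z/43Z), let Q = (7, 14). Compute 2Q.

tangent at (7, 14): λ = (3·7² + 34)/(2·14) ≡ 9/28. 28⁻¹ ≡ 20 (mod 43), so λ ≡ 9·20 ≡ 8.
  x = λ² - 7 - 7 = 64 - 14 ≡ 7; y = λ·(7 - 7) - 14 ≡ 29. → (7, 29)

(7, 29)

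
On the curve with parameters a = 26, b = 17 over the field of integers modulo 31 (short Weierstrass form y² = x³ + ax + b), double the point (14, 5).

tangent at (14, 5): λ = (3·14² + 26)/(2·5) ≡ 25/10. 10⁻¹ ≡ 28 (mod 31) since 10·28 = 280 ≡ 1, so λ ≡ 25·28 ≡ 18.
  x = λ² - 14 - 14 = 324 - 28 ≡ 17; y = λ·(14 - 17) - 5 ≡ 3. → (17, 3)

(17, 3)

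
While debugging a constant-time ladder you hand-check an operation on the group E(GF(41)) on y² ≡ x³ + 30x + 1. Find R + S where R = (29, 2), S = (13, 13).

(29, 2) + (13, 13). λ = (13 - 2)/(13 - 29) ≡ 11/25 mod 41. 25⁻¹ ≡ 23 (mod 41), so λ ≡ 7.
  x = λ² - 29 - 13 = 49 - 42 ≡ 7; y = λ·(29 - 7) - 2 ≡ 29. → (7, 29)

(7, 29)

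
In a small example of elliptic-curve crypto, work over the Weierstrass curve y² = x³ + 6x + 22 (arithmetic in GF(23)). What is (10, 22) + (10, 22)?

(21, 5)

tangent at (10, 22): λ = (3·10² + 6)/(2·22) ≡ 7/21. 21⁻¹ ≡ 11 (mod 23) since 21·11 = 231 ≡ 1, so λ ≡ 7·11 ≡ 8.
  x = λ² - 10 - 10 = 64 - 20 ≡ 21; y = λ·(10 - 21) - 22 ≡ 5. → (21, 5)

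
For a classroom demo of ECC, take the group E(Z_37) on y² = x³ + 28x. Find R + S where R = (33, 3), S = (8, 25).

(33, 3) + (8, 25). λ = (25 - 3)/(8 - 33) ≡ 22/12 mod 37. 12⁻¹ ≡ 34 (mod 37), so λ ≡ 8.
  x = λ² - 33 - 8 = 64 - 41 ≡ 23; y = λ·(33 - 23) - 3 ≡ 3. → (23, 3)

(23, 3)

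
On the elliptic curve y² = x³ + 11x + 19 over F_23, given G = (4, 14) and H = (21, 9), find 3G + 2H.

First 3G:
Repeated addition: build up to 3G.
2G: tangent at (4, 14): λ = (3·4² + 11)/(2·14) ≡ 13/5. 5⁻¹ ≡ 14 (mod 23) since 5·14 = 70 ≡ 1, so λ ≡ 13·14 ≡ 21.
  x = λ² - 4 - 4 = 441 - 8 ≡ 19; y = λ·(4 - 19) - 14 ≡ 16. → (19, 16)
3G: (19, 16) + (4, 14). λ = (14 - 16)/(4 - 19) ≡ 21/8 mod 23. 8⁻¹ ≡ 3 (mod 23) since 8·3 = 24 ≡ 1, so λ ≡ 17.
  x = λ² - 19 - 4 = 289 - 23 ≡ 13; y = λ·(19 - 13) - 16 ≡ 17. → (13, 17)
3G = (13, 17).
Next 2H:
Repeated addition: build up to 2H.
2H: tangent at (21, 9): λ = (3·21² + 11)/(2·9) ≡ 0/18. 18⁻¹ ≡ 9 (mod 23), so λ ≡ 0·9 ≡ 0.
  x = λ² - 21 - 21 = 0 - 42 ≡ 4; y = λ·(21 - 4) - 9 ≡ 14. → (4, 14)
2H = (4, 14).
Finally 3G + 2H:
(13, 17) + (4, 14). λ = (14 - 17)/(4 - 13) ≡ 20/14 mod 23. 14⁻¹ ≡ 5 (mod 23) since 14·5 = 70 ≡ 1, so λ ≡ 8.
  x = λ² - 13 - 4 = 64 - 17 ≡ 1; y = λ·(13 - 1) - 17 ≡ 10. → (1, 10)

(1, 10)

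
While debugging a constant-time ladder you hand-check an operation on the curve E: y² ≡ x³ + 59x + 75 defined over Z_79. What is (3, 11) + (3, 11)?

tangent at (3, 11): λ = (3·3² + 59)/(2·11) ≡ 7/22. 22⁻¹ ≡ 18 (mod 79), so λ ≡ 7·18 ≡ 47.
  x = λ² - 3 - 3 = 2209 - 6 ≡ 70; y = λ·(3 - 70) - 11 ≡ 0. → (70, 0)

(70, 0)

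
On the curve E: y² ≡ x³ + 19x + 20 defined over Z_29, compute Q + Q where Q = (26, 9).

(0, 22)

tangent at (26, 9): λ = (3·26² + 19)/(2·9) ≡ 17/18. 18⁻¹ ≡ 21 (mod 29), so λ ≡ 17·21 ≡ 9.
  x = λ² - 26 - 26 = 81 - 52 ≡ 0; y = λ·(26 - 0) - 9 ≡ 22. → (0, 22)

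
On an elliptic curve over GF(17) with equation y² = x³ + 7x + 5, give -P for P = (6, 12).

(6, 5)

-(6, 12) = (6, -12 mod 17) = (6, 5).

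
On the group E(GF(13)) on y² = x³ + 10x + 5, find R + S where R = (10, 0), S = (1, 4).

(3, 7)

(10, 0) + (1, 4). λ = (4 - 0)/(1 - 10) ≡ 4/4 mod 13. 4⁻¹ ≡ 10 (mod 13), so λ ≡ 1.
  x = λ² - 10 - 1 = 1 - 11 ≡ 3; y = λ·(10 - 3) - 0 ≡ 7. → (3, 7)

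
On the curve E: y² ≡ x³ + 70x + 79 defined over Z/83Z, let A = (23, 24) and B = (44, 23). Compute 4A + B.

(56, 13)

First 4A:
Repeated addition: build up to 4A.
2A: tangent at (23, 24): λ = (3·23² + 70)/(2·24) ≡ 80/48. 48⁻¹ ≡ 64 (mod 83), so λ ≡ 80·64 ≡ 57.
  x = λ² - 23 - 23 = 3249 - 46 ≡ 49; y = λ·(23 - 49) - 24 ≡ 71. → (49, 71)
3A: (49, 71) + (23, 24). λ = (24 - 71)/(23 - 49) ≡ 36/57 mod 83. 57⁻¹ ≡ 67 (mod 83), so λ ≡ 5.
  x = λ² - 49 - 23 = 25 - 72 ≡ 36; y = λ·(49 - 36) - 71 ≡ 77. → (36, 77)
4A: (36, 77) + (23, 24). λ = (24 - 77)/(23 - 36) ≡ 30/70 mod 83. 70⁻¹ ≡ 51 (mod 83), so λ ≡ 36.
  x = λ² - 36 - 23 = 1296 - 59 ≡ 75; y = λ·(36 - 75) - 77 ≡ 13. → (75, 13)
4A = (75, 13).
Finally 4A + B:
(75, 13) + (44, 23). λ = (23 - 13)/(44 - 75) ≡ 10/52 mod 83. 52⁻¹ ≡ 8 (mod 83) since 52·8 = 416 ≡ 1, so λ ≡ 80.
  x = λ² - 75 - 44 = 6400 - 119 ≡ 56; y = λ·(75 - 56) - 13 ≡ 13. → (56, 13)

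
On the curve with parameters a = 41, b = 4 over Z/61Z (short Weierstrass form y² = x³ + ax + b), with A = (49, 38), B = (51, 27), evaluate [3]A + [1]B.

(57, 52)

First 3A:
Repeated addition: build up to 3A.
2A: tangent at (49, 38): λ = (3·49² + 41)/(2·38) ≡ 46/15. 15⁻¹ ≡ 57 (mod 61) since 15·57 = 855 ≡ 1, so λ ≡ 46·57 ≡ 60.
  x = λ² - 49 - 49 = 3600 - 98 ≡ 25; y = λ·(49 - 25) - 38 ≡ 60. → (25, 60)
3A: (25, 60) + (49, 38). λ = (38 - 60)/(49 - 25) ≡ 39/24 mod 61. 24⁻¹ ≡ 28 (mod 61), so λ ≡ 55.
  x = λ² - 25 - 49 = 3025 - 74 ≡ 23; y = λ·(25 - 23) - 60 ≡ 50. → (23, 50)
3A = (23, 50).
Finally 3A + B:
(23, 50) + (51, 27). λ = (27 - 50)/(51 - 23) ≡ 38/28 mod 61. 28⁻¹ ≡ 24 (mod 61), so λ ≡ 58.
  x = λ² - 23 - 51 = 3364 - 74 ≡ 57; y = λ·(23 - 57) - 50 ≡ 52. → (57, 52)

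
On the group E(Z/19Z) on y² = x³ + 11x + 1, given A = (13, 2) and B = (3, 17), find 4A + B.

(13, 2)

First 4A:
Double-and-add on 4 = (100)₂. Start with A = (13, 2) for the leading 1-bit.
double: tangent at (13, 2): λ = (3·13² + 11)/(2·2) ≡ 5/4. 4⁻¹ ≡ 5 (mod 19), so λ ≡ 5·5 ≡ 6.
  x = λ² - 13 - 13 = 36 - 26 ≡ 10; y = λ·(13 - 10) - 2 ≡ 16. → (10, 16)
double: tangent at (10, 16): λ = (3·10² + 11)/(2·16) ≡ 7/13. 13⁻¹ ≡ 3 (mod 19) since 13·3 = 39 ≡ 1, so λ ≡ 7·3 ≡ 2.
  x = λ² - 10 - 10 = 4 - 20 ≡ 3; y = λ·(10 - 3) - 16 ≡ 17. → (3, 17)
4A = (3, 17).
Finally 4A + B:
tangent at (3, 17): λ = (3·3² + 11)/(2·17) ≡ 0/15. 15⁻¹ ≡ 14 (mod 19) since 15·14 = 210 ≡ 1, so λ ≡ 0·14 ≡ 0.
  x = λ² - 3 - 3 = 0 - 6 ≡ 13; y = λ·(3 - 13) - 17 ≡ 2. → (13, 2)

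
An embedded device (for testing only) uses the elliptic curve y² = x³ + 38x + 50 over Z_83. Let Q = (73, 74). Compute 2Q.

tangent at (73, 74): λ = (3·73² + 38)/(2·74) ≡ 6/65. 65⁻¹ ≡ 23 (mod 83), so λ ≡ 6·23 ≡ 55.
  x = λ² - 73 - 73 = 3025 - 146 ≡ 57; y = λ·(73 - 57) - 74 ≡ 59. → (57, 59)

(57, 59)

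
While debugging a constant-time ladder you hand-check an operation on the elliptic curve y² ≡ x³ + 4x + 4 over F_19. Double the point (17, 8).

(5, 4)

tangent at (17, 8): λ = (3·17² + 4)/(2·8) ≡ 16/16. 16⁻¹ ≡ 6 (mod 19), so λ ≡ 16·6 ≡ 1.
  x = λ² - 17 - 17 = 1 - 34 ≡ 5; y = λ·(17 - 5) - 8 ≡ 4. → (5, 4)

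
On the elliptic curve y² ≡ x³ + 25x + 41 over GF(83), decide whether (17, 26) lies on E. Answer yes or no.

no

y² = 26² ≡ 12; x³ + 25x + 41 = 5379 ≡ 67 (mod 83). 12 ≠ 67.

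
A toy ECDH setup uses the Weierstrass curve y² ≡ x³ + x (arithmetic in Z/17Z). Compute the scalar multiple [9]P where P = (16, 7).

(16, 7)

Repeated addition: build up to 9P.
2P: tangent at (16, 7): λ = (3·16² + 1)/(2·7) ≡ 4/14. 14⁻¹ ≡ 11 (mod 17), so λ ≡ 4·11 ≡ 10.
  x = λ² - 16 - 16 = 100 - 32 ≡ 0; y = λ·(16 - 0) - 7 ≡ 0. → (0, 0)
3P: (0, 0) + (16, 7). λ = (7 - 0)/(16 - 0) ≡ 7/16 mod 17. 16⁻¹ ≡ 16 (mod 17), so λ ≡ 10.
  x = λ² - 0 - 16 = 100 - 16 ≡ 16; y = λ·(0 - 16) - 0 ≡ 10. → (16, 10)
4P: (16, 10) + (16, 7): same x and y₁ ≡ -y₂, so the sum is the point at infinity.
5P: the point at infinity + (16, 7) = (16, 7) (identity).
6P: tangent at (16, 7): λ = (3·16² + 1)/(2·7) ≡ 4/14. 14⁻¹ ≡ 11 (mod 17), so λ ≡ 4·11 ≡ 10.
  x = λ² - 16 - 16 = 100 - 32 ≡ 0; y = λ·(16 - 0) - 7 ≡ 0. → (0, 0)
7P: (0, 0) + (16, 7). λ = (7 - 0)/(16 - 0) ≡ 7/16 mod 17. 16⁻¹ ≡ 16 (mod 17), so λ ≡ 10.
  x = λ² - 0 - 16 = 100 - 16 ≡ 16; y = λ·(0 - 16) - 0 ≡ 10. → (16, 10)
8P: (16, 10) + (16, 7): same x and y₁ ≡ -y₂, so the sum is the point at infinity.
9P: the point at infinity + (16, 7) = (16, 7) (identity).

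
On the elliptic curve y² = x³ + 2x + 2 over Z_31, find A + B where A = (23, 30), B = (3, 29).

(15, 20)

(23, 30) + (3, 29). λ = (29 - 30)/(3 - 23) ≡ 30/11 mod 31. 11⁻¹ ≡ 17 (mod 31), so λ ≡ 14.
  x = λ² - 23 - 3 = 196 - 26 ≡ 15; y = λ·(23 - 15) - 30 ≡ 20. → (15, 20)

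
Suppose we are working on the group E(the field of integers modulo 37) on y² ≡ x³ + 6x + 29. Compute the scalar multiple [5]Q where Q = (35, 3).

(16, 22)

Double-and-add on 5 = (101)₂. Start with Q = (35, 3) for the leading 1-bit.
double: tangent at (35, 3): λ = (3·35² + 6)/(2·3) ≡ 18/6. 6⁻¹ ≡ 31 (mod 37) since 6·31 = 186 ≡ 1, so λ ≡ 18·31 ≡ 3.
  x = λ² - 35 - 35 = 9 - 70 ≡ 13; y = λ·(35 - 13) - 3 ≡ 26. → (13, 26)
double: tangent at (13, 26): λ = (3·13² + 6)/(2·26) ≡ 32/15. 15⁻¹ ≡ 5 (mod 37), so λ ≡ 32·5 ≡ 12.
  x = λ² - 13 - 13 = 144 - 26 ≡ 7; y = λ·(13 - 7) - 26 ≡ 9. → (7, 9)
add Q: (7, 9) + (35, 3). λ = (3 - 9)/(35 - 7) ≡ 31/28 mod 37. 28⁻¹ ≡ 4 (mod 37), so λ ≡ 13.
  x = λ² - 7 - 35 = 169 - 42 ≡ 16; y = λ·(7 - 16) - 9 ≡ 22. → (16, 22)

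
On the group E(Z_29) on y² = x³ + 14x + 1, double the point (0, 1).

(20, 4)

tangent at (0, 1): λ = (3·0² + 14)/(2·1) ≡ 14/2. 2⁻¹ ≡ 15 (mod 29), so λ ≡ 14·15 ≡ 7.
  x = λ² - 0 - 0 = 49 - 0 ≡ 20; y = λ·(0 - 20) - 1 ≡ 4. → (20, 4)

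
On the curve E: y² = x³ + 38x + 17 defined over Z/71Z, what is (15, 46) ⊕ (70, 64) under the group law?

(15, 46) + (70, 64). λ = (64 - 46)/(70 - 15) ≡ 18/55 mod 71. 55⁻¹ ≡ 31 (mod 71), so λ ≡ 61.
  x = λ² - 15 - 70 = 3721 - 85 ≡ 15; y = λ·(15 - 15) - 46 ≡ 25. → (15, 25)

(15, 25)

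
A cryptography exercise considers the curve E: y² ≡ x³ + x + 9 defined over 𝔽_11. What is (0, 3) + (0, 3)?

tangent at (0, 3): λ = (3·0² + 1)/(2·3) ≡ 1/6. 6⁻¹ ≡ 2 (mod 11) since 6·2 = 12 ≡ 1, so λ ≡ 1·2 ≡ 2.
  x = λ² - 0 - 0 = 4 - 0 ≡ 4; y = λ·(0 - 4) - 3 ≡ 0. → (4, 0)

(4, 0)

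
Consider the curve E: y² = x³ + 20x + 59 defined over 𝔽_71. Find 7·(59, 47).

Write P = (59, 47).
Double-and-add on 7 = (111)₂. Start with P = (59, 47) for the leading 1-bit.
double: tangent at (59, 47): λ = (3·59² + 20)/(2·47) ≡ 26/23. 23⁻¹ ≡ 34 (mod 71), so λ ≡ 26·34 ≡ 32.
  x = λ² - 59 - 59 = 1024 - 118 ≡ 54; y = λ·(59 - 54) - 47 ≡ 42. → (54, 42)
add P: (54, 42) + (59, 47). λ = (47 - 42)/(59 - 54) ≡ 5/5 mod 71. 5⁻¹ ≡ 57 (mod 71), so λ ≡ 1.
  x = λ² - 54 - 59 = 1 - 113 ≡ 30; y = λ·(54 - 30) - 42 ≡ 53. → (30, 53)
double: tangent at (30, 53): λ = (3·30² + 20)/(2·53) ≡ 22/35. 35⁻¹ ≡ 69 (mod 71) since 35·69 = 2415 ≡ 1, so λ ≡ 22·69 ≡ 27.
  x = λ² - 30 - 30 = 729 - 60 ≡ 30; y = λ·(30 - 30) - 53 ≡ 18. → (30, 18)
add P: (30, 18) + (59, 47). λ = (47 - 18)/(59 - 30) ≡ 29/29 mod 71. 29⁻¹ ≡ 49 (mod 71), so λ ≡ 1.
  x = λ² - 30 - 59 = 1 - 89 ≡ 54; y = λ·(30 - 54) - 18 ≡ 29. → (54, 29)

(54, 29)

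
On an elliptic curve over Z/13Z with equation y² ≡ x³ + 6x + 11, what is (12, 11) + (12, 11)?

tangent at (12, 11): λ = (3·12² + 6)/(2·11) ≡ 9/9. 9⁻¹ ≡ 3 (mod 13) since 9·3 = 27 ≡ 1, so λ ≡ 9·3 ≡ 1.
  x = λ² - 12 - 12 = 1 - 24 ≡ 3; y = λ·(12 - 3) - 11 ≡ 11. → (3, 11)

(3, 11)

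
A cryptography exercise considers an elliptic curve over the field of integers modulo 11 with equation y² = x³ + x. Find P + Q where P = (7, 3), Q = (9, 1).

(7, 3) + (9, 1). λ = (1 - 3)/(9 - 7) ≡ 9/2 mod 11. 2⁻¹ ≡ 6 (mod 11) since 2·6 = 12 ≡ 1, so λ ≡ 10.
  x = λ² - 7 - 9 = 100 - 16 ≡ 7; y = λ·(7 - 7) - 3 ≡ 8. → (7, 8)

(7, 8)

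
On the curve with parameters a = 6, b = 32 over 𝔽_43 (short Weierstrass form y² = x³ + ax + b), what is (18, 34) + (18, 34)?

(16, 15)

tangent at (18, 34): λ = (3·18² + 6)/(2·34) ≡ 32/25. 25⁻¹ ≡ 31 (mod 43) since 25·31 = 775 ≡ 1, so λ ≡ 32·31 ≡ 3.
  x = λ² - 18 - 18 = 9 - 36 ≡ 16; y = λ·(18 - 16) - 34 ≡ 15. → (16, 15)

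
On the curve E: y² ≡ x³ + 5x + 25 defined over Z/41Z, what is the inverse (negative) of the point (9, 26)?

(9, 15)

-(9, 26) = (9, -26 mod 41) = (9, 15).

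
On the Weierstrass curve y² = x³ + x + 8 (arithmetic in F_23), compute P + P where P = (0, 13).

(18, 4)

tangent at (0, 13): λ = (3·0² + 1)/(2·13) ≡ 1/3. 3⁻¹ ≡ 8 (mod 23) since 3·8 = 24 ≡ 1, so λ ≡ 1·8 ≡ 8.
  x = λ² - 0 - 0 = 64 - 0 ≡ 18; y = λ·(0 - 18) - 13 ≡ 4. → (18, 4)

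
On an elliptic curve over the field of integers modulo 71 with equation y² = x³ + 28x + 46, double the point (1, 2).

(27, 45)

tangent at (1, 2): λ = (3·1² + 28)/(2·2) ≡ 31/4. 4⁻¹ ≡ 18 (mod 71), so λ ≡ 31·18 ≡ 61.
  x = λ² - 1 - 1 = 3721 - 2 ≡ 27; y = λ·(1 - 27) - 2 ≡ 45. → (27, 45)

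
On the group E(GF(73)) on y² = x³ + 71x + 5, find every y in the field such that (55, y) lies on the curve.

x³ + 71x + 5 = 170285 ≡ 49 (mod 73).
Square roots of 49 mod 73: 7 and 66 (since 7² = 49 ≡ 49).

7, 66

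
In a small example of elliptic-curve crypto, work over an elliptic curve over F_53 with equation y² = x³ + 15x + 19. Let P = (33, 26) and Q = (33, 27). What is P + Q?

O

The two points share x = 33 and their y-coordinates satisfy 26 + 27 ≡ 0 (mod 53), so they are inverses. Their sum is the point at infinity.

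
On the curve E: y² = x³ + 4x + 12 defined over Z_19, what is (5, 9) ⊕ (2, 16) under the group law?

(9, 13)

(5, 9) + (2, 16). λ = (16 - 9)/(2 - 5) ≡ 7/16 mod 19. 16⁻¹ ≡ 6 (mod 19), so λ ≡ 4.
  x = λ² - 5 - 2 = 16 - 7 ≡ 9; y = λ·(5 - 9) - 9 ≡ 13. → (9, 13)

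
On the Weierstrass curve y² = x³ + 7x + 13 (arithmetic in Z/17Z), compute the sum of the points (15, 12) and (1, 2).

(15, 12) + (1, 2). λ = (2 - 12)/(1 - 15) ≡ 7/3 mod 17. 3⁻¹ ≡ 6 (mod 17), so λ ≡ 8.
  x = λ² - 15 - 1 = 64 - 16 ≡ 14; y = λ·(15 - 14) - 12 ≡ 13. → (14, 13)

(14, 13)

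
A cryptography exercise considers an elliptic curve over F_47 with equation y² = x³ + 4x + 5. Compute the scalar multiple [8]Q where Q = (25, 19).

O

Repeated addition: build up to 8Q.
2Q: tangent at (25, 19): λ = (3·25² + 4)/(2·19) ≡ 46/38. 38⁻¹ ≡ 26 (mod 47) since 38·26 = 988 ≡ 1, so λ ≡ 46·26 ≡ 21.
  x = λ² - 25 - 25 = 441 - 50 ≡ 15; y = λ·(25 - 15) - 19 ≡ 3. → (15, 3)
3Q: (15, 3) + (25, 19). λ = (19 - 3)/(25 - 15) ≡ 16/10 mod 47. 10⁻¹ ≡ 33 (mod 47) since 10·33 = 330 ≡ 1, so λ ≡ 11.
  x = λ² - 15 - 25 = 121 - 40 ≡ 34; y = λ·(15 - 34) - 3 ≡ 23. → (34, 23)
4Q: (34, 23) + (25, 19). λ = (19 - 23)/(25 - 34) ≡ 43/38 mod 47. 38⁻¹ ≡ 26 (mod 47), so λ ≡ 37.
  x = λ² - 34 - 25 = 1369 - 59 ≡ 41; y = λ·(34 - 41) - 23 ≡ 0. → (41, 0)
5Q: (41, 0) + (25, 19). λ = (19 - 0)/(25 - 41) ≡ 19/31 mod 47. 31⁻¹ ≡ 44 (mod 47), so λ ≡ 37.
  x = λ² - 41 - 25 = 1369 - 66 ≡ 34; y = λ·(41 - 34) - 0 ≡ 24. → (34, 24)
6Q: (34, 24) + (25, 19). λ = (19 - 24)/(25 - 34) ≡ 42/38 mod 47. 38⁻¹ ≡ 26 (mod 47), so λ ≡ 11.
  x = λ² - 34 - 25 = 121 - 59 ≡ 15; y = λ·(34 - 15) - 24 ≡ 44. → (15, 44)
7Q: (15, 44) + (25, 19). λ = (19 - 44)/(25 - 15) ≡ 22/10 mod 47. 10⁻¹ ≡ 33 (mod 47) since 10·33 = 330 ≡ 1, so λ ≡ 21.
  x = λ² - 15 - 25 = 441 - 40 ≡ 25; y = λ·(15 - 25) - 44 ≡ 28. → (25, 28)
8Q: (25, 28) + (25, 19): same x and y₁ ≡ -y₂, so the sum is O.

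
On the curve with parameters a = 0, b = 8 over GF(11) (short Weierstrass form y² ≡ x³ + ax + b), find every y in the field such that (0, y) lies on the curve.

none

x³ + 0x + 8 = 8 ≡ 8 (mod 11).
8 is a non-residue mod 11; no y exists.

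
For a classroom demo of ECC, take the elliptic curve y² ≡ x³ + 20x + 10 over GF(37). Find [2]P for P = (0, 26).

(10, 10)

tangent at (0, 26): λ = (3·0² + 20)/(2·26) ≡ 20/15. 15⁻¹ ≡ 5 (mod 37) since 15·5 = 75 ≡ 1, so λ ≡ 20·5 ≡ 26.
  x = λ² - 0 - 0 = 676 - 0 ≡ 10; y = λ·(0 - 10) - 26 ≡ 10. → (10, 10)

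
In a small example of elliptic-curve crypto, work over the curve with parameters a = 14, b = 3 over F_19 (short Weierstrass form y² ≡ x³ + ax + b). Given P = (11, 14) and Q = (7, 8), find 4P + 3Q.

(7, 11)

First 4P:
Repeated addition: build up to 4P.
2P: tangent at (11, 14): λ = (3·11² + 14)/(2·14) ≡ 16/9. 9⁻¹ ≡ 17 (mod 19) since 9·17 = 153 ≡ 1, so λ ≡ 16·17 ≡ 6.
  x = λ² - 11 - 11 = 36 - 22 ≡ 14; y = λ·(11 - 14) - 14 ≡ 6. → (14, 6)
3P: (14, 6) + (11, 14). λ = (14 - 6)/(11 - 14) ≡ 8/16 mod 19. 16⁻¹ ≡ 6 (mod 19), so λ ≡ 10.
  x = λ² - 14 - 11 = 100 - 25 ≡ 18; y = λ·(14 - 18) - 6 ≡ 11. → (18, 11)
4P: (18, 11) + (11, 14). λ = (14 - 11)/(11 - 18) ≡ 3/12 mod 19. 12⁻¹ ≡ 8 (mod 19), so λ ≡ 5.
  x = λ² - 18 - 11 = 25 - 29 ≡ 15; y = λ·(18 - 15) - 11 ≡ 4. → (15, 4)
4P = (15, 4).
Next 3Q:
Repeated addition: build up to 3Q.
2Q: tangent at (7, 8): λ = (3·7² + 14)/(2·8) ≡ 9/16. 16⁻¹ ≡ 6 (mod 19), so λ ≡ 9·6 ≡ 16.
  x = λ² - 7 - 7 = 256 - 14 ≡ 14; y = λ·(7 - 14) - 8 ≡ 13. → (14, 13)
3Q: (14, 13) + (7, 8). λ = (8 - 13)/(7 - 14) ≡ 14/12 mod 19. 12⁻¹ ≡ 8 (mod 19), so λ ≡ 17.
  x = λ² - 14 - 7 = 289 - 21 ≡ 2; y = λ·(14 - 2) - 13 ≡ 1. → (2, 1)
3Q = (2, 1).
Finally 4P + 3Q:
(15, 4) + (2, 1). λ = (1 - 4)/(2 - 15) ≡ 16/6 mod 19. 6⁻¹ ≡ 16 (mod 19), so λ ≡ 9.
  x = λ² - 15 - 2 = 81 - 17 ≡ 7; y = λ·(15 - 7) - 4 ≡ 11. → (7, 11)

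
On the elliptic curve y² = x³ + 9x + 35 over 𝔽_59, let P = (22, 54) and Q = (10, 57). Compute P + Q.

(16, 33)

(22, 54) + (10, 57). λ = (57 - 54)/(10 - 22) ≡ 3/47 mod 59. 47⁻¹ ≡ 54 (mod 59) since 47·54 = 2538 ≡ 1, so λ ≡ 44.
  x = λ² - 22 - 10 = 1936 - 32 ≡ 16; y = λ·(22 - 16) - 54 ≡ 33. → (16, 33)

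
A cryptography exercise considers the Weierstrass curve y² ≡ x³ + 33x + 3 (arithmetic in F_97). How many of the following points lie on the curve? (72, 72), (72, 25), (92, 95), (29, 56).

(72, 72): 72² ≡ 43, rhs ≡ 43 → on.
(72, 25): 25² ≡ 43, rhs ≡ 43 → on.
(92, 95): 95² ≡ 4, rhs ≡ 4 → on.
(29, 56): 56² ≡ 32, rhs ≡ 32 → on.

4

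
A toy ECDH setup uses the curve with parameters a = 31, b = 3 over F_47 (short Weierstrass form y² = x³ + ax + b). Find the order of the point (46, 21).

9

2P: tangent at (46, 21): λ = (3·46² + 31)/(2·21) ≡ 34/42. 42⁻¹ ≡ 28 (mod 47), so λ ≡ 34·28 ≡ 12.
  x = λ² - 46 - 46 = 144 - 92 ≡ 5; y = λ·(46 - 5) - 21 ≡ 1. → (5, 1)
3P: (5, 1) + (46, 21). λ = (21 - 1)/(46 - 5) ≡ 20/41 mod 47. 41⁻¹ ≡ 39 (mod 47), so λ ≡ 28.
  x = λ² - 5 - 46 = 784 - 51 ≡ 28; y = λ·(5 - 28) - 1 ≡ 13. → (28, 13)
4P: (28, 13) + (46, 21). λ = (21 - 13)/(46 - 28) ≡ 8/18 mod 47. 18⁻¹ ≡ 34 (mod 47) since 18·34 = 612 ≡ 1, so λ ≡ 37.
  x = λ² - 28 - 46 = 1369 - 74 ≡ 26; y = λ·(28 - 26) - 13 ≡ 14. → (26, 14)
5P: (26, 14) + (46, 21). λ = (21 - 14)/(46 - 26) ≡ 7/20 mod 47. 20⁻¹ ≡ 40 (mod 47) since 20·40 = 800 ≡ 1, so λ ≡ 45.
  x = λ² - 26 - 46 = 2025 - 72 ≡ 26; y = λ·(26 - 26) - 14 ≡ 33. → (26, 33)
6P: (26, 33) + (46, 21). λ = (21 - 33)/(46 - 26) ≡ 35/20 mod 47. 20⁻¹ ≡ 40 (mod 47), so λ ≡ 37.
  x = λ² - 26 - 46 = 1369 - 72 ≡ 28; y = λ·(26 - 28) - 33 ≡ 34. → (28, 34)
7P: (28, 34) + (46, 21). λ = (21 - 34)/(46 - 28) ≡ 34/18 mod 47. 18⁻¹ ≡ 34 (mod 47), so λ ≡ 28.
  x = λ² - 28 - 46 = 784 - 74 ≡ 5; y = λ·(28 - 5) - 34 ≡ 46. → (5, 46)
8P: (5, 46) + (46, 21). λ = (21 - 46)/(46 - 5) ≡ 22/41 mod 47. 41⁻¹ ≡ 39 (mod 47), so λ ≡ 12.
  x = λ² - 5 - 46 = 144 - 51 ≡ 46; y = λ·(5 - 46) - 46 ≡ 26. → (46, 26)
9P: (46, 26) + (46, 21): same x and y₁ ≡ -y₂, so the sum is ∞.
9P = ∞, so the order is 9.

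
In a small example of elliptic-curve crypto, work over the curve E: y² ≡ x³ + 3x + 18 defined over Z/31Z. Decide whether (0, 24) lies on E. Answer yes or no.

y² = 24² ≡ 18; x³ + 3x + 18 = 18 ≡ 18 (mod 31). 18 = 18.

yes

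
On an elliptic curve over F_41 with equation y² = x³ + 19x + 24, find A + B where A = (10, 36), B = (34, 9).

(10, 36) + (34, 9). λ = (9 - 36)/(34 - 10) ≡ 14/24 mod 41. 24⁻¹ ≡ 12 (mod 41), so λ ≡ 4.
  x = λ² - 10 - 34 = 16 - 44 ≡ 13; y = λ·(10 - 13) - 36 ≡ 34. → (13, 34)

(13, 34)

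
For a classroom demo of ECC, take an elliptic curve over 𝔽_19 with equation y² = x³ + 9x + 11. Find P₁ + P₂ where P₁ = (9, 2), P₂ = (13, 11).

(8, 5)

(9, 2) + (13, 11). λ = (11 - 2)/(13 - 9) ≡ 9/4 mod 19. 4⁻¹ ≡ 5 (mod 19), so λ ≡ 7.
  x = λ² - 9 - 13 = 49 - 22 ≡ 8; y = λ·(9 - 8) - 2 ≡ 5. → (8, 5)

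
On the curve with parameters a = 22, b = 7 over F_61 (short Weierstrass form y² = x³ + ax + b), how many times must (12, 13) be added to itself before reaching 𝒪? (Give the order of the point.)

2P: tangent at (12, 13): λ = (3·12² + 22)/(2·13) ≡ 27/26. 26⁻¹ ≡ 54 (mod 61), so λ ≡ 27·54 ≡ 55.
  x = λ² - 12 - 12 = 3025 - 24 ≡ 12; y = λ·(12 - 12) - 13 ≡ 48. → (12, 48)
3P: (12, 48) + (12, 13): same x and y₁ ≡ -y₂, so the sum is 𝒪.
3P = 𝒪, so the order is 3.

3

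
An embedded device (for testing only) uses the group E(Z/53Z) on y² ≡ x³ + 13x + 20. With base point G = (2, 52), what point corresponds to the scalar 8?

Repeated addition: build up to 8G.
2G: tangent at (2, 52): λ = (3·2² + 13)/(2·52) ≡ 25/51. 51⁻¹ ≡ 26 (mod 53) since 51·26 = 1326 ≡ 1, so λ ≡ 25·26 ≡ 14.
  x = λ² - 2 - 2 = 196 - 4 ≡ 33; y = λ·(2 - 33) - 52 ≡ 44. → (33, 44)
3G: (33, 44) + (2, 52). λ = (52 - 44)/(2 - 33) ≡ 8/22 mod 53. 22⁻¹ ≡ 41 (mod 53), so λ ≡ 10.
  x = λ² - 33 - 2 = 100 - 35 ≡ 12; y = λ·(33 - 12) - 44 ≡ 7. → (12, 7)
4G: (12, 7) + (2, 52). λ = (52 - 7)/(2 - 12) ≡ 45/43 mod 53. 43⁻¹ ≡ 37 (mod 53) since 43·37 = 1591 ≡ 1, so λ ≡ 22.
  x = λ² - 12 - 2 = 484 - 14 ≡ 46; y = λ·(12 - 46) - 7 ≡ 40. → (46, 40)
5G: (46, 40) + (2, 52). λ = (52 - 40)/(2 - 46) ≡ 12/9 mod 53. 9⁻¹ ≡ 6 (mod 53), so λ ≡ 19.
  x = λ² - 46 - 2 = 361 - 48 ≡ 48; y = λ·(46 - 48) - 40 ≡ 28. → (48, 28)
6G: (48, 28) + (2, 52). λ = (52 - 28)/(2 - 48) ≡ 24/7 mod 53. 7⁻¹ ≡ 38 (mod 53), so λ ≡ 11.
  x = λ² - 48 - 2 = 121 - 50 ≡ 18; y = λ·(48 - 18) - 28 ≡ 37. → (18, 37)
7G: (18, 37) + (2, 52). λ = (52 - 37)/(2 - 18) ≡ 15/37 mod 53. 37⁻¹ ≡ 43 (mod 53) since 37·43 = 1591 ≡ 1, so λ ≡ 9.
  x = λ² - 18 - 2 = 81 - 20 ≡ 8; y = λ·(18 - 8) - 37 ≡ 0. → (8, 0)
8G: (8, 0) + (2, 52). λ = (52 - 0)/(2 - 8) ≡ 52/47 mod 53. 47⁻¹ ≡ 44 (mod 53), so λ ≡ 9.
  x = λ² - 8 - 2 = 81 - 10 ≡ 18; y = λ·(8 - 18) - 0 ≡ 16. → (18, 16)

(18, 16)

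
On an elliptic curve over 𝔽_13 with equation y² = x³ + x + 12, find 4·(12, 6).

Write Q = (12, 6).
Repeated addition: build up to 4Q.
2Q: tangent at (12, 6): λ = (3·12² + 1)/(2·6) ≡ 4/12. 12⁻¹ ≡ 12 (mod 13), so λ ≡ 4·12 ≡ 9.
  x = λ² - 12 - 12 = 81 - 24 ≡ 5; y = λ·(12 - 5) - 6 ≡ 5. → (5, 5)
3Q: (5, 5) + (12, 6). λ = (6 - 5)/(12 - 5) ≡ 1/7 mod 13. 7⁻¹ ≡ 2 (mod 13), so λ ≡ 2.
  x = λ² - 5 - 12 = 4 - 17 ≡ 0; y = λ·(5 - 0) - 5 ≡ 5. → (0, 5)
4Q: (0, 5) + (12, 6). λ = (6 - 5)/(12 - 0) ≡ 1/12 mod 13. 12⁻¹ ≡ 12 (mod 13), so λ ≡ 12.
  x = λ² - 0 - 12 = 144 - 12 ≡ 2; y = λ·(0 - 2) - 5 ≡ 10. → (2, 10)

(2, 10)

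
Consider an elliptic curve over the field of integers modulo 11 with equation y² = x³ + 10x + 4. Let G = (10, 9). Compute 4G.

Repeated addition: build up to 4G.
2G: tangent at (10, 9): λ = (3·10² + 10)/(2·9) ≡ 2/7. 7⁻¹ ≡ 8 (mod 11), so λ ≡ 2·8 ≡ 5.
  x = λ² - 10 - 10 = 25 - 20 ≡ 5; y = λ·(10 - 5) - 9 ≡ 5. → (5, 5)
3G: (5, 5) + (10, 9). λ = (9 - 5)/(10 - 5) ≡ 4/5 mod 11. 5⁻¹ ≡ 9 (mod 11), so λ ≡ 3.
  x = λ² - 5 - 10 = 9 - 15 ≡ 5; y = λ·(5 - 5) - 5 ≡ 6. → (5, 6)
4G: (5, 6) + (10, 9). λ = (9 - 6)/(10 - 5) ≡ 3/5 mod 11. 5⁻¹ ≡ 9 (mod 11), so λ ≡ 5.
  x = λ² - 5 - 10 = 25 - 15 ≡ 10; y = λ·(5 - 10) - 6 ≡ 2. → (10, 2)

(10, 2)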